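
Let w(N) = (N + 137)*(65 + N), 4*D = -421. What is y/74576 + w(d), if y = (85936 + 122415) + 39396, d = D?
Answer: -11881965/9322 ≈ -1274.6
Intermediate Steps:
D = -421/4 (D = (1/4)*(-421) = -421/4 ≈ -105.25)
d = -421/4 ≈ -105.25
y = 247747 (y = 208351 + 39396 = 247747)
w(N) = (65 + N)*(137 + N) (w(N) = (137 + N)*(65 + N) = (65 + N)*(137 + N))
y/74576 + w(d) = 247747/74576 + (8905 + (-421/4)**2 + 202*(-421/4)) = 247747*(1/74576) + (8905 + 177241/16 - 42521/2) = 247747/74576 - 20447/16 = -11881965/9322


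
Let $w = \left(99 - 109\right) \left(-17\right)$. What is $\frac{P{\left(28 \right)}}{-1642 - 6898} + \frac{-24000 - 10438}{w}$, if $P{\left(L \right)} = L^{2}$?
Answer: $- \frac{210167}{1037} \approx -202.67$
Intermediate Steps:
$w = 170$ ($w = \left(-10\right) \left(-17\right) = 170$)
$\frac{P{\left(28 \right)}}{-1642 - 6898} + \frac{-24000 - 10438}{w} = \frac{28^{2}}{-1642 - 6898} + \frac{-24000 - 10438}{170} = \frac{784}{-8540} - \frac{17219}{85} = 784 \left(- \frac{1}{8540}\right) - \frac{17219}{85} = - \frac{28}{305} - \frac{17219}{85} = - \frac{210167}{1037}$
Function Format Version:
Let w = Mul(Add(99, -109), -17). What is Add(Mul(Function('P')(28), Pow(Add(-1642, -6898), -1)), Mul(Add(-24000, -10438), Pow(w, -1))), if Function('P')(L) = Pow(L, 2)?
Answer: Rational(-210167, 1037) ≈ -202.67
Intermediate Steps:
w = 170 (w = Mul(-10, -17) = 170)
Add(Mul(Function('P')(28), Pow(Add(-1642, -6898), -1)), Mul(Add(-24000, -10438), Pow(w, -1))) = Add(Mul(Pow(28, 2), Pow(Add(-1642, -6898), -1)), Mul(Add(-24000, -10438), Pow(170, -1))) = Add(Mul(784, Pow(-8540, -1)), Mul(-34438, Rational(1, 170))) = Add(Mul(784, Rational(-1, 8540)), Rational(-17219, 85)) = Add(Rational(-28, 305), Rational(-17219, 85)) = Rational(-210167, 1037)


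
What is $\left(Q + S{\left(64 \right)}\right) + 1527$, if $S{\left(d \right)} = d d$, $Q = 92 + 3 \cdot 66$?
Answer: $5913$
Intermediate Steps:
$Q = 290$ ($Q = 92 + 198 = 290$)
$S{\left(d \right)} = d^{2}$
$\left(Q + S{\left(64 \right)}\right) + 1527 = \left(290 + 64^{2}\right) + 1527 = \left(290 + 4096\right) + 1527 = 4386 + 1527 = 5913$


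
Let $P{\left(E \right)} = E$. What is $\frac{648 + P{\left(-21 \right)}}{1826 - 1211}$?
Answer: $\frac{209}{205} \approx 1.0195$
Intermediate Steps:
$\frac{648 + P{\left(-21 \right)}}{1826 - 1211} = \frac{648 - 21}{1826 - 1211} = \frac{627}{615} = 627 \cdot \frac{1}{615} = \frac{209}{205}$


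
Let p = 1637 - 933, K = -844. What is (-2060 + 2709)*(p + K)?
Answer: -90860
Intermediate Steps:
p = 704
(-2060 + 2709)*(p + K) = (-2060 + 2709)*(704 - 844) = 649*(-140) = -90860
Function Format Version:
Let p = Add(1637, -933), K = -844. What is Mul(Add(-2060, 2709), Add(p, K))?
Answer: -90860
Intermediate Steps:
p = 704
Mul(Add(-2060, 2709), Add(p, K)) = Mul(Add(-2060, 2709), Add(704, -844)) = Mul(649, -140) = -90860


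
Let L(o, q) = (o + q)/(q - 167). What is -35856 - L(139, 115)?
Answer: -932129/26 ≈ -35851.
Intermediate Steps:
L(o, q) = (o + q)/(-167 + q)
-35856 - L(139, 115) = -35856 - (139 + 115)/(-167 + 115) = -35856 - 254/(-52) = -35856 - (-1)*254/52 = -35856 - 1*(-127/26) = -35856 + 127/26 = -932129/26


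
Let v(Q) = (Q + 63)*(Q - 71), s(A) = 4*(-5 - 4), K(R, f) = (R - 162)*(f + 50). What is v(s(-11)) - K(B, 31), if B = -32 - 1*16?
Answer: 14121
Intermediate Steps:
B = -48 (B = -32 - 16 = -48)
K(R, f) = (-162 + R)*(50 + f)
s(A) = -36 (s(A) = 4*(-9) = -36)
v(Q) = (-71 + Q)*(63 + Q) (v(Q) = (63 + Q)*(-71 + Q) = (-71 + Q)*(63 + Q))
v(s(-11)) - K(B, 31) = (-4473 + (-36)**2 - 8*(-36)) - (-8100 - 162*31 + 50*(-48) - 48*31) = (-4473 + 1296 + 288) - (-8100 - 5022 - 2400 - 1488) = -2889 - 1*(-17010) = -2889 + 17010 = 14121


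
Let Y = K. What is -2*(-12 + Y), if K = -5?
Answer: 34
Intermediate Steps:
Y = -5
-2*(-12 + Y) = -2*(-12 - 5) = -2*(-17) = 34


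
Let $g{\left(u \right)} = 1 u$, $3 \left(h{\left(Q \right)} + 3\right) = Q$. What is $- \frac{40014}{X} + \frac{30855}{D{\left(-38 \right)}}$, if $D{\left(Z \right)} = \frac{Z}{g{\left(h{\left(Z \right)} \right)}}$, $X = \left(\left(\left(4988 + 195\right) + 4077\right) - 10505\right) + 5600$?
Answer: $\frac{161820361}{12730} \approx 12712.0$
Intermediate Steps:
$h{\left(Q \right)} = -3 + \frac{Q}{3}$
$g{\left(u \right)} = u$
$X = 4355$ ($X = \left(\left(5183 + 4077\right) - 10505\right) + 5600 = \left(9260 - 10505\right) + 5600 = -1245 + 5600 = 4355$)
$D{\left(Z \right)} = \frac{Z}{-3 + \frac{Z}{3}}$
$- \frac{40014}{X} + \frac{30855}{D{\left(-38 \right)}} = - \frac{40014}{4355} + \frac{30855}{3 \left(-38\right) \frac{1}{-9 - 38}} = \left(-40014\right) \frac{1}{4355} + \frac{30855}{3 \left(-38\right) \frac{1}{-47}} = - \frac{3078}{335} + \frac{30855}{3 \left(-38\right) \left(- \frac{1}{47}\right)} = - \frac{3078}{335} + \frac{30855}{\frac{114}{47}} = - \frac{3078}{335} + 30855 \cdot \frac{47}{114} = - \frac{3078}{335} + \frac{483395}{38} = \frac{161820361}{12730}$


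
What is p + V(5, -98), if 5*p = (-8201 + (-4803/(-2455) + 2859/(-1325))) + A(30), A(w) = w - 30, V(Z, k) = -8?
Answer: -5361519549/3252875 ≈ -1648.2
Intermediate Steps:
A(w) = -30 + w
p = -5335496549/3252875 (p = ((-8201 + (-4803/(-2455) + 2859/(-1325))) + (-30 + 30))/5 = ((-8201 + (-4803*(-1/2455) + 2859*(-1/1325))) + 0)/5 = ((-8201 + (4803/2455 - 2859/1325)) + 0)/5 = ((-8201 - 130974/650575) + 0)/5 = (-5335496549/650575 + 0)/5 = (1/5)*(-5335496549/650575) = -5335496549/3252875 ≈ -1640.2)
p + V(5, -98) = -5335496549/3252875 - 8 = -5361519549/3252875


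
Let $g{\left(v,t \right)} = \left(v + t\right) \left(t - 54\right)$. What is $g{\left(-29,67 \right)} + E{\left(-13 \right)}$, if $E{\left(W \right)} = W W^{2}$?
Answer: $-1703$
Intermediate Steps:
$g{\left(v,t \right)} = \left(-54 + t\right) \left(t + v\right)$ ($g{\left(v,t \right)} = \left(t + v\right) \left(-54 + t\right) = \left(-54 + t\right) \left(t + v\right)$)
$E{\left(W \right)} = W^{3}$
$g{\left(-29,67 \right)} + E{\left(-13 \right)} = \left(67^{2} - 3618 - -1566 + 67 \left(-29\right)\right) + \left(-13\right)^{3} = \left(4489 - 3618 + 1566 - 1943\right) - 2197 = 494 - 2197 = -1703$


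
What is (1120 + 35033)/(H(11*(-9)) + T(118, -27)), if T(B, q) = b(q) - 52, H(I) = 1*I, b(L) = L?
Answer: -36153/178 ≈ -203.11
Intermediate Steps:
H(I) = I
T(B, q) = -52 + q (T(B, q) = q - 52 = -52 + q)
(1120 + 35033)/(H(11*(-9)) + T(118, -27)) = (1120 + 35033)/(11*(-9) + (-52 - 27)) = 36153/(-99 - 79) = 36153/(-178) = 36153*(-1/178) = -36153/178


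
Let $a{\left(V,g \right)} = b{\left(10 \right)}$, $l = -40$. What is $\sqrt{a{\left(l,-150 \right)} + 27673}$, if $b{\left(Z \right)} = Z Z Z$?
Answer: $\sqrt{28673} \approx 169.33$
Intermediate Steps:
$b{\left(Z \right)} = Z^{3}$ ($b{\left(Z \right)} = Z^{2} Z = Z^{3}$)
$a{\left(V,g \right)} = 1000$ ($a{\left(V,g \right)} = 10^{3} = 1000$)
$\sqrt{a{\left(l,-150 \right)} + 27673} = \sqrt{1000 + 27673} = \sqrt{28673}$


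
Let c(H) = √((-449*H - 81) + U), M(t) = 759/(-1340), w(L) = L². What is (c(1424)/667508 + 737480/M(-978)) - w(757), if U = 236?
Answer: -1423167391/759 + I*√639221/667508 ≈ -1.8751e+6 + 0.0011978*I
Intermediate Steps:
M(t) = -759/1340 (M(t) = 759*(-1/1340) = -759/1340)
c(H) = √(155 - 449*H) (c(H) = √((-449*H - 81) + 236) = √((-81 - 449*H) + 236) = √(155 - 449*H))
(c(1424)/667508 + 737480/M(-978)) - w(757) = (√(155 - 449*1424)/667508 + 737480/(-759/1340)) - 1*757² = (√(155 - 639376)*(1/667508) + 737480*(-1340/759)) - 1*573049 = (√(-639221)*(1/667508) - 988223200/759) - 573049 = ((I*√639221)*(1/667508) - 988223200/759) - 573049 = (I*√639221/667508 - 988223200/759) - 573049 = (-988223200/759 + I*√639221/667508) - 573049 = -1423167391/759 + I*√639221/667508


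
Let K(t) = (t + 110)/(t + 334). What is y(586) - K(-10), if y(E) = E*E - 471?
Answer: 27776900/81 ≈ 3.4292e+5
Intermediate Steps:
y(E) = -471 + E² (y(E) = E² - 471 = -471 + E²)
K(t) = (110 + t)/(334 + t)
y(586) - K(-10) = (-471 + 586²) - (110 - 10)/(334 - 10) = (-471 + 343396) - 100/324 = 342925 - 100/324 = 342925 - 1*25/81 = 342925 - 25/81 = 27776900/81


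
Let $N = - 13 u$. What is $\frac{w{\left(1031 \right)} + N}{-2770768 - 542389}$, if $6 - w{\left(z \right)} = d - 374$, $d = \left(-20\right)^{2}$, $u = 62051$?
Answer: $\frac{806683}{3313157} \approx 0.24348$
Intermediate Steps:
$d = 400$
$w{\left(z \right)} = -20$ ($w{\left(z \right)} = 6 - \left(400 - 374\right) = 6 - 26 = -20$)
$N = -806663$ ($N = \left(-13\right) 62051 = -806663$)
$\frac{w{\left(1031 \right)} + N}{-2770768 - 542389} = \frac{-20 - 806663}{-2770768 - 542389} = - \frac{806683}{-3313157} = \left(-806683\right) \left(- \frac{1}{3313157}\right) = \frac{806683}{3313157}$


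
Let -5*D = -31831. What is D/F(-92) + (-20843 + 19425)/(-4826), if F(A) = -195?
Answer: -76116928/2352675 ≈ -32.353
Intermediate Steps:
D = 31831/5 (D = -1/5*(-31831) = 31831/5 ≈ 6366.2)
D/F(-92) + (-20843 + 19425)/(-4826) = (31831/5)/(-195) + (-20843 + 19425)/(-4826) = (31831/5)*(-1/195) - 1418*(-1/4826) = -31831/975 + 709/2413 = -76116928/2352675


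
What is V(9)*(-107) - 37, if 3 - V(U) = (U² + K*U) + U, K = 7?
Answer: 16013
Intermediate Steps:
V(U) = 3 - U² - 8*U (V(U) = 3 - ((U² + 7*U) + U) = 3 - (U² + 8*U) = 3 + (-U² - 8*U) = 3 - U² - 8*U)
V(9)*(-107) - 37 = (3 - 1*9² - 8*9)*(-107) - 37 = (3 - 1*81 - 72)*(-107) - 37 = (3 - 81 - 72)*(-107) - 37 = -150*(-107) - 37 = 16050 - 37 = 16013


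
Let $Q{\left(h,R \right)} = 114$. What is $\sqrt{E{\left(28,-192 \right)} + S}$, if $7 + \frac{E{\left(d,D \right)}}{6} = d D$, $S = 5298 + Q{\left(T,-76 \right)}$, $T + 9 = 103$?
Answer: $i \sqrt{26886} \approx 163.97 i$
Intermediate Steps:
$T = 94$ ($T = -9 + 103 = 94$)
$S = 5412$ ($S = 5298 + 114 = 5412$)
$E{\left(d,D \right)} = -42 + 6 D d$ ($E{\left(d,D \right)} = -42 + 6 d D = -42 + 6 D d$)
$\sqrt{E{\left(28,-192 \right)} + S} = \sqrt{\left(-42 + 6 \left(-192\right) 28\right) + 5412} = \sqrt{\left(-42 - 32256\right) + 5412} = \sqrt{-32298 + 5412} = \sqrt{-26886} = i \sqrt{26886}$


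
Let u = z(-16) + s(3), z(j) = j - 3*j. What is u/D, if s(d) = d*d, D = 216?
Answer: 41/216 ≈ 0.18981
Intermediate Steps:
s(d) = d²
z(j) = -2*j
u = 41 (u = -2*(-16) + 3² = 32 + 9 = 41)
u/D = 41/216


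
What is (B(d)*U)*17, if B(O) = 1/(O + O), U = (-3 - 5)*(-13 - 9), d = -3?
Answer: -1496/3 ≈ -498.67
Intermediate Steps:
U = 176 (U = -8*(-22) = 176)
B(O) = 1/(2*O)
(B(d)*U)*17 = (((½)/(-3))*176)*17 = (((½)*(-⅓))*176)*17 = -⅙*176*17 = -88/3*17 = -1496/3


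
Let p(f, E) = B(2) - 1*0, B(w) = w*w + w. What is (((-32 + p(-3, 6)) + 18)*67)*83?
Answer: -44488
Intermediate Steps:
B(w) = w + w**2 (B(w) = w**2 + w = w + w**2)
p(f, E) = 6 (p(f, E) = 2*(1 + 2) - 1*0 = 2*3 + 0 = 6 + 0 = 6)
(((-32 + p(-3, 6)) + 18)*67)*83 = (((-32 + 6) + 18)*67)*83 = ((-26 + 18)*67)*83 = -8*67*83 = -536*83 = -44488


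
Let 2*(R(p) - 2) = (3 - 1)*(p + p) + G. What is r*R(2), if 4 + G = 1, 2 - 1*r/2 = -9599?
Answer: 86409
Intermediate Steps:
r = 19202 (r = 4 - 2*(-9599) = 4 + 19198 = 19202)
G = -3 (G = -4 + 1 = -3)
R(p) = ½ + 2*p (R(p) = 2 + ((3 - 1)*(p + p) - 3)/2 = 2 + (2*(2*p) - 3)/2 = 2 + (4*p - 3)/2 = 2 + (-3 + 4*p)/2 = 2 + (-3/2 + 2*p) = ½ + 2*p)
r*R(2) = 19202*(½ + 2*2) = 19202*(½ + 4) = 19202*(9/2) = 86409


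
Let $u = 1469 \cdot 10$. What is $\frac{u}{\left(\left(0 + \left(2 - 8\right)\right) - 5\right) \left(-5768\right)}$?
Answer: $\frac{7345}{31724} \approx 0.23153$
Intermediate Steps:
$u = 14690$
$\frac{u}{\left(\left(0 + \left(2 - 8\right)\right) - 5\right) \left(-5768\right)} = \frac{14690}{\left(\left(0 + \left(2 - 8\right)\right) - 5\right) \left(-5768\right)} = \frac{14690}{\left(\left(0 - 6\right) - 5\right) \left(-5768\right)} = \frac{14690}{\left(-6 - 5\right) \left(-5768\right)} = \frac{14690}{\left(-11\right) \left(-5768\right)} = \frac{14690}{63448} = 14690 \cdot \frac{1}{63448} = \frac{7345}{31724}$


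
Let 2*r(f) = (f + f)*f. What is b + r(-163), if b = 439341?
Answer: 465910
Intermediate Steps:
r(f) = f**2 (r(f) = ((f + f)*f)/2 = ((2*f)*f)/2 = (2*f**2)/2 = f**2)
b + r(-163) = 439341 + (-163)**2 = 439341 + 26569 = 465910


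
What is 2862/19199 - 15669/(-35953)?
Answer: 403726617/690261647 ≈ 0.58489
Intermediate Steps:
2862/19199 - 15669/(-35953) = 2862*(1/19199) - 15669*(-1/35953) = 2862/19199 + 15669/35953 = 403726617/690261647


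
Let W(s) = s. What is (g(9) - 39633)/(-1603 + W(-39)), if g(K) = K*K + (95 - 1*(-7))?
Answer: 19725/821 ≈ 24.026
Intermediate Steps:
g(K) = 102 + K**2 (g(K) = K**2 + (95 + 7) = K**2 + 102 = 102 + K**2)
(g(9) - 39633)/(-1603 + W(-39)) = ((102 + 9**2) - 39633)/(-1603 - 39) = ((102 + 81) - 39633)/(-1642) = (183 - 39633)*(-1/1642) = -39450*(-1/1642) = 19725/821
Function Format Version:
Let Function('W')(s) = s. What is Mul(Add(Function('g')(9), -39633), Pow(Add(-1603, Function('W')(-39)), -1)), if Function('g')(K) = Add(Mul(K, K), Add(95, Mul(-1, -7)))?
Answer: Rational(19725, 821) ≈ 24.026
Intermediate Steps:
Function('g')(K) = Add(102, Pow(K, 2)) (Function('g')(K) = Add(Pow(K, 2), Add(95, 7)) = Add(Pow(K, 2), 102) = Add(102, Pow(K, 2)))
Mul(Add(Function('g')(9), -39633), Pow(Add(-1603, Function('W')(-39)), -1)) = Mul(Add(Add(102, Pow(9, 2)), -39633), Pow(Add(-1603, -39), -1)) = Mul(Add(Add(102, 81), -39633), Pow(-1642, -1)) = Mul(Add(183, -39633), Rational(-1, 1642)) = Mul(-39450, Rational(-1, 1642)) = Rational(19725, 821)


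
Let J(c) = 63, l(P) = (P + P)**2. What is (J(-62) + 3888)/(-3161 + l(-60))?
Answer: 3951/11239 ≈ 0.35154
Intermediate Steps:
l(P) = 4*P**2 (l(P) = (2*P)**2 = 4*P**2)
(J(-62) + 3888)/(-3161 + l(-60)) = (63 + 3888)/(-3161 + 4*(-60)**2) = 3951/(-3161 + 4*3600) = 3951/(-3161 + 14400) = 3951/11239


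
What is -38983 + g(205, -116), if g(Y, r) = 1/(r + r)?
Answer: -9044057/232 ≈ -38983.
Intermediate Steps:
g(Y, r) = 1/(2*r)
-38983 + g(205, -116) = -38983 + (½)/(-116) = -38983 + (½)*(-1/116) = -38983 - 1/232 = -9044057/232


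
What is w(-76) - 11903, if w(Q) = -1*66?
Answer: -11969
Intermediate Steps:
w(Q) = -66
w(-76) - 11903 = -66 - 11903 = -11969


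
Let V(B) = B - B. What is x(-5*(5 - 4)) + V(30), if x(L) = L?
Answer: -5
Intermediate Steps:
V(B) = 0
x(-5*(5 - 4)) + V(30) = -5*(5 - 4) + 0 = -5*1 + 0 = -5 + 0 = -5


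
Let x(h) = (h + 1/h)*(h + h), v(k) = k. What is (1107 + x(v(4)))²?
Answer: 1301881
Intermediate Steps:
x(h) = 2*h*(h + 1/h) (x(h) = (h + 1/h)*(2*h) = 2*h*(h + 1/h))
(1107 + x(v(4)))² = (1107 + (2 + 2*4²))² = (1107 + (2 + 2*16))² = (1107 + (2 + 32))² = (1107 + 34)² = 1141² = 1301881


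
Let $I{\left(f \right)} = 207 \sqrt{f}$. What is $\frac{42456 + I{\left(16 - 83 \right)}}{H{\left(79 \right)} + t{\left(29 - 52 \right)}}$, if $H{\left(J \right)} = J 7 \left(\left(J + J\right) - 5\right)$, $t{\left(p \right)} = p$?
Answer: $\frac{21228}{42293} + \frac{207 i \sqrt{67}}{84586} \approx 0.50193 + 0.020031 i$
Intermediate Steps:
$H{\left(J \right)} = 7 J \left(-5 + 2 J\right)$ ($H{\left(J \right)} = 7 J \left(2 J - 5\right) = 7 J \left(-5 + 2 J\right)$)
$\frac{42456 + I{\left(16 - 83 \right)}}{H{\left(79 \right)} + t{\left(29 - 52 \right)}} = \frac{42456 + 207 \sqrt{16 - 83}}{7 \cdot 79 \left(-5 + 2 \cdot 79\right) + \left(29 - 52\right)} = \frac{42456 + 207 \sqrt{-67}}{7 \cdot 79 \left(-5 + 158\right) - 23} = \frac{42456 + 207 i \sqrt{67}}{7 \cdot 79 \cdot 153 - 23} = \frac{42456 + 207 i \sqrt{67}}{84609 - 23} = \frac{42456 + 207 i \sqrt{67}}{84586} = \left(42456 + 207 i \sqrt{67}\right) \frac{1}{84586} = \frac{21228}{42293} + \frac{207 i \sqrt{67}}{84586}$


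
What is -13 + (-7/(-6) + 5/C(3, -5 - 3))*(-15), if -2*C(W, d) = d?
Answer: -197/4 ≈ -49.250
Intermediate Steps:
C(W, d) = -d/2
-13 + (-7/(-6) + 5/C(3, -5 - 3))*(-15) = -13 + (-7/(-6) + 5/((-(-5 - 3)/2)))*(-15) = -13 + (-7*(-1/6) + 5/((-1/2*(-8))))*(-15) = -13 + (7/6 + 5/4)*(-15) = -13 + (29/12)*(-15) = -13 - 145/4 = -197/4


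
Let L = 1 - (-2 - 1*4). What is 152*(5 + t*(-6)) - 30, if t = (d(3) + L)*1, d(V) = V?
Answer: -8390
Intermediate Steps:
L = 7 (L = 1 - (-2 - 4) = 1 - 1*(-6) = 1 + 6 = 7)
t = 10 (t = (3 + 7)*1 = 10*1 = 10)
152*(5 + t*(-6)) - 30 = 152*(5 + 10*(-6)) - 30 = 152*(5 - 60) - 30 = 152*(-55) - 30 = -8360 - 30 = -8390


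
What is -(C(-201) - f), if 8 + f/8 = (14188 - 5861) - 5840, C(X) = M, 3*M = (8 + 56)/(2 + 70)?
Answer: 535456/27 ≈ 19832.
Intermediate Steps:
M = 8/27 (M = ((8 + 56)/(2 + 70))/3 = (64/72)/3 = (64*(1/72))/3 = (⅓)*(8/9) = 8/27 ≈ 0.29630)
C(X) = 8/27
f = 19832 (f = -64 + 8*((14188 - 5861) - 5840) = -64 + 8*(8327 - 5840) = -64 + 8*2487 = -64 + 19896 = 19832)
-(C(-201) - f) = -(8/27 - 1*19832) = -(8/27 - 19832) = -1*(-535456/27) = 535456/27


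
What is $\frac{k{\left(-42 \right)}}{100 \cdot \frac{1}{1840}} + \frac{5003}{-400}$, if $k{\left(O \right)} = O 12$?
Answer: $- \frac{3714443}{400} \approx -9286.1$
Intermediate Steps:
$k{\left(O \right)} = 12 O$
$\frac{k{\left(-42 \right)}}{100 \cdot \frac{1}{1840}} + \frac{5003}{-400} = \frac{12 \left(-42\right)}{100 \cdot \frac{1}{1840}} + \frac{5003}{-400} = - \frac{504}{100 \cdot \frac{1}{1840}} + 5003 \left(- \frac{1}{400}\right) = - \frac{504}{\frac{5}{92}} - \frac{5003}{400} = \left(-504\right) \frac{92}{5} - \frac{5003}{400} = - \frac{46368}{5} - \frac{5003}{400} = - \frac{3714443}{400}$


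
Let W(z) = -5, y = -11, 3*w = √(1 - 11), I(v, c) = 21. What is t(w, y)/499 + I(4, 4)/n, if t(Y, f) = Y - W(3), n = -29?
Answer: -10334/14471 + I*√10/1497 ≈ -0.71412 + 0.0021124*I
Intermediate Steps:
w = I*√10/3 (w = √(1 - 11)/3 = √(-10)/3 = (I*√10)/3 = I*√10/3 ≈ 1.0541*I)
t(Y, f) = 5 + Y (t(Y, f) = Y - 1*(-5) = Y + 5 = 5 + Y)
t(w, y)/499 + I(4, 4)/n = (5 + I*√10/3)/499 + 21/(-29) = (5 + I*√10/3)*(1/499) + 21*(-1/29) = (5/499 + I*√10/1497) - 21/29 = -10334/14471 + I*√10/1497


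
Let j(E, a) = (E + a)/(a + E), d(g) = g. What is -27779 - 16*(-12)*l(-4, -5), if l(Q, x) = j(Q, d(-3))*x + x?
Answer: -29699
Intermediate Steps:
j(E, a) = 1 (j(E, a) = (E + a)/(E + a) = 1)
l(Q, x) = 2*x (l(Q, x) = 1*x + x = x + x = 2*x)
-27779 - 16*(-12)*l(-4, -5) = -27779 - 16*(-12)*2*(-5) = -27779 - (-192)*(-10) = -27779 - 1*1920 = -27779 - 1920 = -29699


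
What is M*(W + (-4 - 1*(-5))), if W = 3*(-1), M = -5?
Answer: 10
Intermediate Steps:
W = -3
M*(W + (-4 - 1*(-5))) = -5*(-3 + (-4 - 1*(-5))) = -5*(-3 + (-4 + 5)) = -5*(-3 + 1) = -5*(-2) = 10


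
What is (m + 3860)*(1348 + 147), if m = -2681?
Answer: 1762605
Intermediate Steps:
(m + 3860)*(1348 + 147) = (-2681 + 3860)*(1348 + 147) = 1179*1495 = 1762605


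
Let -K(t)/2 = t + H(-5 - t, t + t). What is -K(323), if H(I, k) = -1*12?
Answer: 622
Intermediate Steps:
H(I, k) = -12
K(t) = 24 - 2*t (K(t) = -2*(t - 12) = -2*(-12 + t) = 24 - 2*t)
-K(323) = -(24 - 2*323) = -(24 - 646) = -1*(-622) = 622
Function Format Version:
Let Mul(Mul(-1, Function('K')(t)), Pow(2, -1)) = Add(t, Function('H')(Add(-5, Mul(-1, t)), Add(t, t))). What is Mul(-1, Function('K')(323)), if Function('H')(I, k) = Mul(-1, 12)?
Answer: 622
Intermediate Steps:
Function('H')(I, k) = -12
Function('K')(t) = Add(24, Mul(-2, t)) (Function('K')(t) = Mul(-2, Add(t, -12)) = Mul(-2, Add(-12, t)) = Add(24, Mul(-2, t)))
Mul(-1, Function('K')(323)) = Mul(-1, Add(24, Mul(-2, 323))) = Mul(-1, Add(24, -646)) = Mul(-1, -622) = 622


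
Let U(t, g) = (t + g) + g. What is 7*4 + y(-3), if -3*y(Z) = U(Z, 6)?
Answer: 25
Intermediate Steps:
U(t, g) = t + 2*g (U(t, g) = (g + t) + g = t + 2*g)
y(Z) = -4 - Z/3 (y(Z) = -(Z + 2*6)/3 = -(Z + 12)/3 = -(12 + Z)/3 = -4 - Z/3)
7*4 + y(-3) = 7*4 + (-4 - ⅓*(-3)) = 28 + (-4 + 1) = 28 - 3 = 25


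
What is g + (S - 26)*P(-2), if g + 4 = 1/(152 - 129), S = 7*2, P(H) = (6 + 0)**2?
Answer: -10027/23 ≈ -435.96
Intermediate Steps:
P(H) = 36 (P(H) = 6**2 = 36)
S = 14
g = -91/23 (g = -4 + 1/(152 - 129) = -4 + 1/23 = -91/23 ≈ -3.9565)
g + (S - 26)*P(-2) = -91/23 + (14 - 26)*36 = -91/23 - 12*36 = -91/23 - 432 = -10027/23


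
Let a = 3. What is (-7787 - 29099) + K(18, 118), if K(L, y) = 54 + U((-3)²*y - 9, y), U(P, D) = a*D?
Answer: -36478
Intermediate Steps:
U(P, D) = 3*D
K(L, y) = 54 + 3*y
(-7787 - 29099) + K(18, 118) = (-7787 - 29099) + (54 + 3*118) = -36886 + (54 + 354) = -36886 + 408 = -36478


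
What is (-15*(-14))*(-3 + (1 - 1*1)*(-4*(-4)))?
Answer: -630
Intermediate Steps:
(-15*(-14))*(-3 + (1 - 1*1)*(-4*(-4))) = 210*(-3 + (1 - 1)*16) = 210*(-3 + 0*16) = 210*(-3 + 0) = 210*(-3) = -630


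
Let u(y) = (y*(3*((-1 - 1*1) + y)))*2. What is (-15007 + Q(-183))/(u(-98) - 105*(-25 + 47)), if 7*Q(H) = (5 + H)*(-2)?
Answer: -104693/395430 ≈ -0.26476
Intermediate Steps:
Q(H) = -10/7 - 2*H/7 (Q(H) = ((5 + H)*(-2))/7 = (-10 - 2*H)/7 = -10/7 - 2*H/7)
u(y) = 2*y*(-6 + 3*y) (u(y) = (y*(3*((-1 - 1) + y)))*2 = (y*(3*(-2 + y)))*2 = (y*(-6 + 3*y))*2 = 2*y*(-6 + 3*y))
(-15007 + Q(-183))/(u(-98) - 105*(-25 + 47)) = (-15007 + (-10/7 - 2/7*(-183)))/(6*(-98)*(-2 - 98) - 105*(-25 + 47)) = (-15007 + (-10/7 + 366/7))/(6*(-98)*(-100) - 105*22) = (-15007 + 356/7)/(58800 - 2310) = -104693/7/56490 = -104693/7*1/56490 = -104693/395430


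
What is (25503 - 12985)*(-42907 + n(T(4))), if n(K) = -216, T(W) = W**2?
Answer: -539813714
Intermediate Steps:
(25503 - 12985)*(-42907 + n(T(4))) = (25503 - 12985)*(-42907 - 216) = 12518*(-43123) = -539813714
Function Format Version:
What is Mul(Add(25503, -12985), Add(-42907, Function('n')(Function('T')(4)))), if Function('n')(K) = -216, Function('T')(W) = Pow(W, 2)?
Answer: -539813714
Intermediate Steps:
Mul(Add(25503, -12985), Add(-42907, Function('n')(Function('T')(4)))) = Mul(Add(25503, -12985), Add(-42907, -216)) = Mul(12518, -43123) = -539813714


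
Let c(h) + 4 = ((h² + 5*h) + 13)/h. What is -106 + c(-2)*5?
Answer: -287/2 ≈ -143.50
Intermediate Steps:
c(h) = -4 + (13 + h² + 5*h)/h (c(h) = -4 + ((h² + 5*h) + 13)/h = -4 + (13 + h² + 5*h)/h)
-106 + c(-2)*5 = -106 + (1 - 2 + 13/(-2))*5 = -106 + (1 - 2 + 13*(-½))*5 = -106 + (1 - 2 - 13/2)*5 = -106 - 15/2*5 = -106 - 75/2 = -287/2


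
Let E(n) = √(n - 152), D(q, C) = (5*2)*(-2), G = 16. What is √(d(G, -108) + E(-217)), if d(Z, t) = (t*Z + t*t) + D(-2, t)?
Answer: √(9916 + 3*I*√41) ≈ 99.579 + 0.0965*I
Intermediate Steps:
D(q, C) = -20 (D(q, C) = 10*(-2) = -20)
d(Z, t) = -20 + t² + Z*t (d(Z, t) = (t*Z + t*t) - 20 = (Z*t + t²) - 20 = (t² + Z*t) - 20 = -20 + t² + Z*t)
E(n) = √(-152 + n)
√(d(G, -108) + E(-217)) = √((-20 + (-108)² + 16*(-108)) + √(-152 - 217)) = √((-20 + 11664 - 1728) + √(-369)) = √(9916 + 3*I*√41)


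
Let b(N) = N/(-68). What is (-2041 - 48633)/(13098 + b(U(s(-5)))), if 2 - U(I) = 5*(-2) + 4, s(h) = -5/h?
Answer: -33133/8564 ≈ -3.8689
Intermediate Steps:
U(I) = 8 (U(I) = 2 - (5*(-2) + 4) = 2 - (-10 + 4) = 2 - 1*(-6) = 2 + 6 = 8)
b(N) = -N/68 (b(N) = N*(-1/68) = -N/68)
(-2041 - 48633)/(13098 + b(U(s(-5)))) = (-2041 - 48633)/(13098 - 1/68*8) = -50674/(13098 - 2/17) = -50674/222664/17 = -50674*17/222664 = -33133/8564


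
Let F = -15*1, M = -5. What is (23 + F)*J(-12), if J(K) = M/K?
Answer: 10/3 ≈ 3.3333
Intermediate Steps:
F = -15
J(K) = -5/K
(23 + F)*J(-12) = (23 - 15)*(-5/(-12)) = 8*(-5*(-1/12)) = 8*(5/12) = 10/3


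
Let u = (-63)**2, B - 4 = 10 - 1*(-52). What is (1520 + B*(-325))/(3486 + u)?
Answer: -3986/1491 ≈ -2.6734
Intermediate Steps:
B = 66 (B = 4 + (10 - 1*(-52)) = 4 + (10 + 52) = 4 + 62 = 66)
u = 3969
(1520 + B*(-325))/(3486 + u) = (1520 + 66*(-325))/(3486 + 3969) = (1520 - 21450)/7455 = -19930*1/7455 = -3986/1491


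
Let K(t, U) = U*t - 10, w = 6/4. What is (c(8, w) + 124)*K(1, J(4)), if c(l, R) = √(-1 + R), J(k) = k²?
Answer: 744 + 3*√2 ≈ 748.24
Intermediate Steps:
w = 3/2 (w = 6*(¼) = 3/2 ≈ 1.5000)
K(t, U) = -10 + U*t
(c(8, w) + 124)*K(1, J(4)) = (√(-1 + 3/2) + 124)*(-10 + 4²*1) = (√(½) + 124)*(-10 + 16*1) = (√2/2 + 124)*(-10 + 16) = (124 + √2/2)*6 = 744 + 3*√2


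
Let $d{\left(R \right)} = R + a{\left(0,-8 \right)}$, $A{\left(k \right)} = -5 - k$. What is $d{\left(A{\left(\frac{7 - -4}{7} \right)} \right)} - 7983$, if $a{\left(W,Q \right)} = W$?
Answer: $- \frac{55927}{7} \approx -7989.6$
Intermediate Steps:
$d{\left(R \right)} = R$ ($d{\left(R \right)} = R + 0 = R$)
$d{\left(A{\left(\frac{7 - -4}{7} \right)} \right)} - 7983 = \left(-5 - \frac{7 - -4}{7}\right) - 7983 = \left(-5 - \left(7 + 4\right) \frac{1}{7}\right) - 7983 = \left(-5 - 11 \cdot \frac{1}{7}\right) - 7983 = \left(-5 - \frac{11}{7}\right) - 7983 = - \frac{46}{7} - 7983 = - \frac{55927}{7}$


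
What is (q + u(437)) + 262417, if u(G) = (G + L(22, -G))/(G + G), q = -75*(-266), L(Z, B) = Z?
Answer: 246789217/874 ≈ 2.8237e+5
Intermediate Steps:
q = 19950
u(G) = (22 + G)/(2*G) (u(G) = (G + 22)/(G + G) = (22 + G)/((2*G)) = (22 + G)*(1/(2*G)) = (22 + G)/(2*G))
(q + u(437)) + 262417 = (19950 + (½)*(22 + 437)/437) + 262417 = (19950 + (½)*(1/437)*459) + 262417 = (19950 + 459/874) + 262417 = 17436759/874 + 262417 = 246789217/874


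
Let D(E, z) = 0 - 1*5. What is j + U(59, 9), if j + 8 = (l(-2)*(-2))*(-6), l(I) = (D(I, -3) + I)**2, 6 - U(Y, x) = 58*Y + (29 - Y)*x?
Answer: -2566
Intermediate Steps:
U(Y, x) = 6 - 58*Y - x*(29 - Y) (U(Y, x) = 6 - (58*Y + (29 - Y)*x) = 6 - (58*Y + x*(29 - Y)) = 6 + (-58*Y - x*(29 - Y)) = 6 - 58*Y - x*(29 - Y))
D(E, z) = -5 (D(E, z) = 0 - 5 = -5)
l(I) = (-5 + I)**2
j = 580 (j = -8 + ((-5 - 2)**2*(-2))*(-6) = -8 + ((-7)**2*(-2))*(-6) = -8 + (49*(-2))*(-6) = -8 - 98*(-6) = -8 + 588 = 580)
j + U(59, 9) = 580 + (6 - 58*59 - 29*9 + 59*9) = 580 + (6 - 3422 - 261 + 531) = 580 - 3146 = -2566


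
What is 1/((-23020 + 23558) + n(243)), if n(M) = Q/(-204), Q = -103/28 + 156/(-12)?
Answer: 5712/3073523 ≈ 0.0018585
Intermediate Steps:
Q = -467/28 (Q = -103*1/28 + 156*(-1/12) = -103/28 - 13 = -467/28 ≈ -16.679)
n(M) = 467/5712 (n(M) = -467/28/(-204) = -467/28*(-1/204) = 467/5712)
1/((-23020 + 23558) + n(243)) = 1/((-23020 + 23558) + 467/5712) = 1/(538 + 467/5712) = 1/(3073523/5712) = 5712/3073523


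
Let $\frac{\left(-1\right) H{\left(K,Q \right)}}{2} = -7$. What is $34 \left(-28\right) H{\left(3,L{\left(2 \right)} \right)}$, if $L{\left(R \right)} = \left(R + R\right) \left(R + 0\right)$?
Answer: $-13328$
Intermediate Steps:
$L{\left(R \right)} = 2 R^{2}$ ($L{\left(R \right)} = 2 R R = 2 R^{2}$)
$H{\left(K,Q \right)} = 14$ ($H{\left(K,Q \right)} = \left(-2\right) \left(-7\right) = 14$)
$34 \left(-28\right) H{\left(3,L{\left(2 \right)} \right)} = 34 \left(-28\right) 14 = \left(-952\right) 14 = -13328$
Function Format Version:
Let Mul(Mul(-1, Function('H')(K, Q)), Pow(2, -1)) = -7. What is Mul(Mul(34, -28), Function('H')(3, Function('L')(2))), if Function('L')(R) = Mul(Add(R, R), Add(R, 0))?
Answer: -13328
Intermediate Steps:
Function('L')(R) = Mul(2, Pow(R, 2)) (Function('L')(R) = Mul(Mul(2, R), R) = Mul(2, Pow(R, 2)))
Function('H')(K, Q) = 14 (Function('H')(K, Q) = Mul(-2, -7) = 14)
Mul(Mul(34, -28), Function('H')(3, Function('L')(2))) = Mul(Mul(34, -28), 14) = Mul(-952, 14) = -13328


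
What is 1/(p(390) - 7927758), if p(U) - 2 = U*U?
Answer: -1/7775656 ≈ -1.2861e-7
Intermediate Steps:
p(U) = 2 + U**2 (p(U) = 2 + U*U = 2 + U**2)
1/(p(390) - 7927758) = 1/((2 + 390**2) - 7927758) = 1/((2 + 152100) - 7927758) = 1/(152102 - 7927758) = 1/(-7775656) = -1/7775656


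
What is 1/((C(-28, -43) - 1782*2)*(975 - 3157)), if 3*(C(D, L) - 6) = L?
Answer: 3/23384494 ≈ 1.2829e-7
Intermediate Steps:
C(D, L) = 6 + L/3
1/((C(-28, -43) - 1782*2)*(975 - 3157)) = 1/(((6 + (⅓)*(-43)) - 1782*2)*(975 - 3157)) = 1/(((6 - 43/3) - 3564)*(-2182)) = 1/((-25/3 - 3564)*(-2182)) = 1/(-10717/3*(-2182)) = 1/(23384494/3) = 3/23384494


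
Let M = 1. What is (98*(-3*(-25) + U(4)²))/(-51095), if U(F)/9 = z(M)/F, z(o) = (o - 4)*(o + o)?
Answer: -50421/102190 ≈ -0.49340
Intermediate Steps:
z(o) = 2*o*(-4 + o) (z(o) = (-4 + o)*(2*o) = 2*o*(-4 + o))
U(F) = -54/F (U(F) = 9*((2*1*(-4 + 1))/F) = 9*((2*1*(-3))/F) = 9*(-6/F) = -54/F)
(98*(-3*(-25) + U(4)²))/(-51095) = (98*(-3*(-25) + (-54/4)²))/(-51095) = (98*(75 + (-54*¼)²))*(-1/51095) = (98*(75 + (-27/2)²))*(-1/51095) = (98*(75 + 729/4))*(-1/51095) = (98*(1029/4))*(-1/51095) = (50421/2)*(-1/51095) = -50421/102190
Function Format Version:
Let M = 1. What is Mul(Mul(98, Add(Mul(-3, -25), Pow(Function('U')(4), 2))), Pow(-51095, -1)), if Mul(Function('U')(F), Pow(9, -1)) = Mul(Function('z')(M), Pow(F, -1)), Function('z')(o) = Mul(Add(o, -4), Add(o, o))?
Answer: Rational(-50421, 102190) ≈ -0.49340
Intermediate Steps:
Function('z')(o) = Mul(2, o, Add(-4, o)) (Function('z')(o) = Mul(Add(-4, o), Mul(2, o)) = Mul(2, o, Add(-4, o)))
Function('U')(F) = Mul(-54, Pow(F, -1)) (Function('U')(F) = Mul(9, Mul(Mul(2, 1, Add(-4, 1)), Pow(F, -1))) = Mul(9, Mul(Mul(2, 1, -3), Pow(F, -1))) = Mul(9, Mul(-6, Pow(F, -1))) = Mul(-54, Pow(F, -1)))
Mul(Mul(98, Add(Mul(-3, -25), Pow(Function('U')(4), 2))), Pow(-51095, -1)) = Mul(Mul(98, Add(Mul(-3, -25), Pow(Mul(-54, Pow(4, -1)), 2))), Pow(-51095, -1)) = Mul(Mul(98, Add(75, Pow(Mul(-54, Rational(1, 4)), 2))), Rational(-1, 51095)) = Mul(Mul(98, Add(75, Pow(Rational(-27, 2), 2))), Rational(-1, 51095)) = Mul(Mul(98, Add(75, Rational(729, 4))), Rational(-1, 51095)) = Mul(Mul(98, Rational(1029, 4)), Rational(-1, 51095)) = Mul(Rational(50421, 2), Rational(-1, 51095)) = Rational(-50421, 102190)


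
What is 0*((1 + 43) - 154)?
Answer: 0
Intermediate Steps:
0*((1 + 43) - 154) = 0*(44 - 154) = 0*(-110) = 0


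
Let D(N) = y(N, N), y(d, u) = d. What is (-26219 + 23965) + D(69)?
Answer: -2185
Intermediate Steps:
D(N) = N
(-26219 + 23965) + D(69) = (-26219 + 23965) + 69 = -2254 + 69 = -2185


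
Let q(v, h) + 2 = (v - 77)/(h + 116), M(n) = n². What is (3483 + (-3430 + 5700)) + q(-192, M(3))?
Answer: 718606/125 ≈ 5748.8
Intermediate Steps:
q(v, h) = -2 + (-77 + v)/(116 + h) (q(v, h) = -2 + (v - 77)/(h + 116) = -2 + (-77 + v)/(116 + h))
(3483 + (-3430 + 5700)) + q(-192, M(3)) = (3483 + (-3430 + 5700)) + (-309 - 192 - 2*3²)/(116 + 3²) = (3483 + 2270) + (-309 - 192 - 2*9)/(116 + 9) = 5753 + (-309 - 192 - 18)/125 = 5753 + (1/125)*(-519) = 5753 - 519/125 = 718606/125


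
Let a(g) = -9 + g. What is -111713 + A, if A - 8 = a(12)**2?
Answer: -111696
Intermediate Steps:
A = 17 (A = 8 + (-9 + 12)**2 = 8 + 3**2 = 8 + 9 = 17)
-111713 + A = -111713 + 17 = -111696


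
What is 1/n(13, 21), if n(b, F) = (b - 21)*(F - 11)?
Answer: -1/80 ≈ -0.012500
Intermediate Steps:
n(b, F) = (-21 + b)*(-11 + F)
1/n(13, 21) = 1/(231 - 21*21 - 11*13 + 21*13) = 1/(231 - 441 - 143 + 273) = 1/(-80) = -1/80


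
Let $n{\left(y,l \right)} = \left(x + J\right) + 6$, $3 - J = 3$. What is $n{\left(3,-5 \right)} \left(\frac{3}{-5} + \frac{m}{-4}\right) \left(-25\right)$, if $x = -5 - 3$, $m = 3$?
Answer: $- \frac{135}{2} \approx -67.5$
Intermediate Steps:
$J = 0$ ($J = 3 - 3 = 0$)
$x = -8$
$n{\left(y,l \right)} = -2$ ($n{\left(y,l \right)} = \left(-8 + 0\right) + 6 = -8 + 6 = -2$)
$n{\left(3,-5 \right)} \left(\frac{3}{-5} + \frac{m}{-4}\right) \left(-25\right) = - 2 \left(\frac{3}{-5} + \frac{3}{-4}\right) \left(-25\right) = - 2 \left(3 \left(- \frac{1}{5}\right) + 3 \left(- \frac{1}{4}\right)\right) \left(-25\right) = - 2 \left(- \frac{3}{5} - \frac{3}{4}\right) \left(-25\right) = - 2 \left(\left(- \frac{27}{20}\right) \left(-25\right)\right) = \left(-2\right) \frac{135}{4} = - \frac{135}{2}$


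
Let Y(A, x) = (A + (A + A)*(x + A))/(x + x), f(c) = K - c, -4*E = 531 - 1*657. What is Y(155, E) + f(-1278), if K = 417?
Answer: 164755/63 ≈ 2615.2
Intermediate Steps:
E = 63/2 (E = -(531 - 1*657)/4 = -(531 - 657)/4 = -¼*(-126) = 63/2 ≈ 31.500)
f(c) = 417 - c
Y(A, x) = (A + 2*A*(A + x))/(2*x) (Y(A, x) = (A + (2*A)*(A + x))/((2*x)) = (A + 2*A*(A + x))*(1/(2*x)) = (A + 2*A*(A + x))/(2*x))
Y(155, E) + f(-1278) = (155 + 155²/(63/2) + (½)*155/(63/2)) + (417 - 1*(-1278)) = (155 + 24025*(2/63) + (½)*155*(2/63)) + (417 + 1278) = (155 + 48050/63 + 155/63) + 1695 = 57970/63 + 1695 = 164755/63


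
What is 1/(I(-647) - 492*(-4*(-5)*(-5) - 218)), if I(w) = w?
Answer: 1/155809 ≈ 6.4181e-6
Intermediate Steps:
1/(I(-647) - 492*(-4*(-5)*(-5) - 218)) = 1/(-647 - 492*(-4*(-5)*(-5) - 218)) = 1/(-647 - 492*(20*(-5) - 218)) = 1/(-647 - 492*(-100 - 218)) = 1/(-647 - 492*(-318)) = 1/(-647 + 156456) = 1/155809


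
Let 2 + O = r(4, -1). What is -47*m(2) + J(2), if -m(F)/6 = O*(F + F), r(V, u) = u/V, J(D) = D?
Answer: -2536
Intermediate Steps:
O = -9/4 (O = -2 - 1/4 = -2 - 1*¼ = -2 - ¼ = -9/4 ≈ -2.2500)
m(F) = 27*F (m(F) = -(-27)*(F + F)/2 = -(-27)*2*F/2 = -(-27)*F = 27*F)
-47*m(2) + J(2) = -1269*2 + 2 = -47*54 + 2 = -2538 + 2 = -2536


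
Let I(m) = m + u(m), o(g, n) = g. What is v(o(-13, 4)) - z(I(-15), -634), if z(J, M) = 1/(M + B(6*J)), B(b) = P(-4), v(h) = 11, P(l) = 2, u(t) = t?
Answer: 6953/632 ≈ 11.002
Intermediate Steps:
I(m) = 2*m (I(m) = m + m = 2*m)
B(b) = 2
z(J, M) = 1/(2 + M) (z(J, M) = 1/(M + 2) = 1/(2 + M))
v(o(-13, 4)) - z(I(-15), -634) = 11 - 1/(2 - 634) = 11 - 1/(-632) = 11 - 1*(-1/632) = 11 + 1/632 = 6953/632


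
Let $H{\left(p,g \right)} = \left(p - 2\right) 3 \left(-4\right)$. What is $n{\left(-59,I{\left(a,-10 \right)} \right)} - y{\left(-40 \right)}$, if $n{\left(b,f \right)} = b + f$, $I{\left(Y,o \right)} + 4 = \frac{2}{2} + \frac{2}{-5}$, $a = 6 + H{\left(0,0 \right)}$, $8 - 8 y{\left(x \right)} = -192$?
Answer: $- \frac{437}{5} \approx -87.4$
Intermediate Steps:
$y{\left(x \right)} = 25$ ($y{\left(x \right)} = 1 - -24 = 1 + 24 = 25$)
$H{\left(p,g \right)} = 24 - 12 p$ ($H{\left(p,g \right)} = \left(p - 2\right) 3 \left(-4\right) = \left(-2 + p\right) 3 \left(-4\right) = \left(-6 + 3 p\right) \left(-4\right) = 24 - 12 p$)
$a = 30$ ($a = 6 + \left(24 - 0\right) = 6 + \left(24 + 0\right) = 6 + 24 = 30$)
$I{\left(Y,o \right)} = - \frac{17}{5}$ ($I{\left(Y,o \right)} = -4 + \left(\frac{2}{2} + \frac{2}{-5}\right) = -4 + \left(2 \cdot \frac{1}{2} + 2 \left(- \frac{1}{5}\right)\right) = -4 + \left(1 - \frac{2}{5}\right) = -4 + \frac{3}{5} = - \frac{17}{5}$)
$n{\left(-59,I{\left(a,-10 \right)} \right)} - y{\left(-40 \right)} = \left(-59 - \frac{17}{5}\right) - 25 = - \frac{312}{5} - 25 = - \frac{437}{5}$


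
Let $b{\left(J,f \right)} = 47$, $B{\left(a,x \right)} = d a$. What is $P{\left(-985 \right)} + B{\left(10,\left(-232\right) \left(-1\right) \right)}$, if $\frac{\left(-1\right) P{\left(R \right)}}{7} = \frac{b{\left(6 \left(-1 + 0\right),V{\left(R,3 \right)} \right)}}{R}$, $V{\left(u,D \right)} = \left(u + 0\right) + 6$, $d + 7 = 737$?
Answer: $\frac{7190829}{985} \approx 7300.3$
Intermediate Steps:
$d = 730$ ($d = -7 + 737 = 730$)
$V{\left(u,D \right)} = 6 + u$ ($V{\left(u,D \right)} = u + 6 = 6 + u$)
$B{\left(a,x \right)} = 730 a$
$P{\left(R \right)} = - \frac{329}{R}$ ($P{\left(R \right)} = - 7 \frac{47}{R} = - \frac{329}{R}$)
$P{\left(-985 \right)} + B{\left(10,\left(-232\right) \left(-1\right) \right)} = - \frac{329}{-985} + 730 \cdot 10 = \left(-329\right) \left(- \frac{1}{985}\right) + 7300 = \frac{329}{985} + 7300 = \frac{7190829}{985}$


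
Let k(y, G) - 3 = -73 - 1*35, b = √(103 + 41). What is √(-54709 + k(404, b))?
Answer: I*√54814 ≈ 234.12*I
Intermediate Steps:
b = 12 (b = √144 = 12)
k(y, G) = -105 (k(y, G) = 3 + (-73 - 1*35) = 3 + (-73 - 35) = 3 - 108 = -105)
√(-54709 + k(404, b)) = √(-54709 - 105) = √(-54814) = I*√54814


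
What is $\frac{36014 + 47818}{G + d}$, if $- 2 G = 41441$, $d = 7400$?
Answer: $- \frac{167664}{26641} \approx -6.2935$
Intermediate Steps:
$G = - \frac{41441}{2}$ ($G = \left(- \frac{1}{2}\right) 41441 = - \frac{41441}{2} \approx -20721.0$)
$\frac{36014 + 47818}{G + d} = \frac{36014 + 47818}{- \frac{41441}{2} + 7400} = \frac{83832}{- \frac{26641}{2}} = 83832 \left(- \frac{2}{26641}\right) = - \frac{167664}{26641}$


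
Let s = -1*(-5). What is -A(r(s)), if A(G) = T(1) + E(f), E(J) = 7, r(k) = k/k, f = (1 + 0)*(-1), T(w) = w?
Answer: -8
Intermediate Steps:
s = 5
f = -1 (f = 1*(-1) = -1)
r(k) = 1
A(G) = 8 (A(G) = 1 + 7 = 8)
-A(r(s)) = -1*8 = -8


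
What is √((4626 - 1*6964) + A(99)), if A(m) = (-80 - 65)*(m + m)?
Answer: 2*I*√7762 ≈ 176.2*I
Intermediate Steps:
A(m) = -290*m
√((4626 - 1*6964) + A(99)) = √((4626 - 1*6964) - 290*99) = √((4626 - 6964) - 28710) = √(-2338 - 28710) = √(-31048) = 2*I*√7762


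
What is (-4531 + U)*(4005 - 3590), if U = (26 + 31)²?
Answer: -532030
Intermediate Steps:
U = 3249 (U = 57² = 3249)
(-4531 + U)*(4005 - 3590) = (-4531 + 3249)*(4005 - 3590) = -1282*415 = -532030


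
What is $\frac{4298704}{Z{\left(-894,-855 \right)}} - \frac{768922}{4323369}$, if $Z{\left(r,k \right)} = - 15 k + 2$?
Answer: $\frac{18575020651282}{55455854163} \approx 334.95$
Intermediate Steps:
$Z{\left(r,k \right)} = 2 - 15 k$
$\frac{4298704}{Z{\left(-894,-855 \right)}} - \frac{768922}{4323369} = \frac{4298704}{2 - -12825} - \frac{768922}{4323369} = \frac{4298704}{2 + 12825} - \frac{768922}{4323369} = \frac{4298704}{12827} - \frac{768922}{4323369} = \frac{18575020651282}{55455854163}$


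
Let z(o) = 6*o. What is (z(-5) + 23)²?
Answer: 49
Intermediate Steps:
(z(-5) + 23)² = (6*(-5) + 23)² = (-30 + 23)² = (-7)² = 49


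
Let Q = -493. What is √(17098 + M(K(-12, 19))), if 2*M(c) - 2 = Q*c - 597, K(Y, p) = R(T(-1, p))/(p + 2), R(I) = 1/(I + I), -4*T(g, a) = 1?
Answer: √29677494/42 ≈ 129.71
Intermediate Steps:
T(g, a) = -¼ (T(g, a) = -¼*1 = -¼)
R(I) = 1/(2*I)
K(Y, p) = -2/(2 + p) (K(Y, p) = (1/(2*(-¼)))/(p + 2) = ((½)*(-4))/(2 + p) = -2/(2 + p))
M(c) = -595/2 - 493*c/2 (M(c) = 1 + (-493*c - 597)/2 = 1 + (-597 - 493*c)/2 = 1 + (-597/2 - 493*c/2) = -595/2 - 493*c/2)
√(17098 + M(K(-12, 19))) = √(17098 + (-595/2 - (-493)/(2 + 19))) = √(17098 + (-595/2 - (-493)/21)) = √(17098 + (-595/2 - 493/2*(-2/21))) = √(17098 + (-595/2 + 493/21)) = √(17098 - 11509/42) = √(706607/42) = √29677494/42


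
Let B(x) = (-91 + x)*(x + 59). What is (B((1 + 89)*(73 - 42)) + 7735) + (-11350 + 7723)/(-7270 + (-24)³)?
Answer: 162364445111/21094 ≈ 7.6972e+6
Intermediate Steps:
B(x) = (-91 + x)*(59 + x)
(B((1 + 89)*(73 - 42)) + 7735) + (-11350 + 7723)/(-7270 + (-24)³) = ((-5369 + ((1 + 89)*(73 - 42))² - 32*(1 + 89)*(73 - 42)) + 7735) + (-11350 + 7723)/(-7270 + (-24)³) = ((-5369 + (90*31)² - 2880*31) + 7735) - 3627/(-7270 - 13824) = ((-5369 + 2790² - 32*2790) + 7735) - 3627/(-21094) = ((-5369 + 7784100 - 89280) + 7735) - 3627*(-1/21094) = (7689451 + 7735) + 3627/21094 = 7697186 + 3627/21094 = 162364445111/21094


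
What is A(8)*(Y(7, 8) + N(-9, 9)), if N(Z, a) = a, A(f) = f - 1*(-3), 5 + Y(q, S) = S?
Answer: 132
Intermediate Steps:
Y(q, S) = -5 + S
A(f) = 3 + f (A(f) = f + 3 = 3 + f)
A(8)*(Y(7, 8) + N(-9, 9)) = (3 + 8)*((-5 + 8) + 9) = 11*(3 + 9) = 11*12 = 132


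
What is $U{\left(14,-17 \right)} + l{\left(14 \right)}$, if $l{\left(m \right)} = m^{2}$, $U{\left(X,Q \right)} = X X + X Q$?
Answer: $154$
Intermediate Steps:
$U{\left(X,Q \right)} = X^{2} + Q X$
$U{\left(14,-17 \right)} + l{\left(14 \right)} = 14 \left(-17 + 14\right) + 14^{2} = 14 \left(-3\right) + 196 = -42 + 196 = 154$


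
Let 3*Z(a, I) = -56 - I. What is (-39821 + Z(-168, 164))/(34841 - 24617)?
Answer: -119683/30672 ≈ -3.9020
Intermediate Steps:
Z(a, I) = -56/3 - I/3 (Z(a, I) = (-56 - I)/3 = -56/3 - I/3)
(-39821 + Z(-168, 164))/(34841 - 24617) = (-39821 + (-56/3 - ⅓*164))/(34841 - 24617) = (-39821 + (-56/3 - 164/3))/10224 = (-39821 - 220/3)*(1/10224) = -119683/3*1/10224 = -119683/30672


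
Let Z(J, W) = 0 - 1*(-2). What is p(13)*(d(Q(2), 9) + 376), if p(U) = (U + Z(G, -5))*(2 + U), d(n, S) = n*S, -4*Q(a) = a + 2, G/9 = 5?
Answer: 82575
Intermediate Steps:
G = 45 (G = 9*5 = 45)
Q(a) = -1/2 - a/4 (Q(a) = -(a + 2)/4 = -(2 + a)/4 = -1/2 - a/4)
Z(J, W) = 2 (Z(J, W) = 0 + 2 = 2)
d(n, S) = S*n
p(U) = (2 + U)**2 (p(U) = (U + 2)*(2 + U) = (2 + U)*(2 + U) = (2 + U)**2)
p(13)*(d(Q(2), 9) + 376) = (4 + 13**2 + 4*13)*(9*(-1/2 - 1/4*2) + 376) = (4 + 169 + 52)*(9*(-1/2 - 1/2) + 376) = 225*(9*(-1) + 376) = 225*(-9 + 376) = 225*367 = 82575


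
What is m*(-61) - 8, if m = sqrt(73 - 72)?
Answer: -69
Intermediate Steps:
m = 1 (m = sqrt(1) = 1)
m*(-61) - 8 = 1*(-61) - 8 = -61 - 8 = -69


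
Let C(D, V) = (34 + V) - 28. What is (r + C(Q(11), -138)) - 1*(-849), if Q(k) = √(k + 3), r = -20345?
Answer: -19628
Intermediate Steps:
Q(k) = √(3 + k)
C(D, V) = 6 + V
(r + C(Q(11), -138)) - 1*(-849) = (-20345 + (6 - 138)) - 1*(-849) = (-20345 - 132) + 849 = -20477 + 849 = -19628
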